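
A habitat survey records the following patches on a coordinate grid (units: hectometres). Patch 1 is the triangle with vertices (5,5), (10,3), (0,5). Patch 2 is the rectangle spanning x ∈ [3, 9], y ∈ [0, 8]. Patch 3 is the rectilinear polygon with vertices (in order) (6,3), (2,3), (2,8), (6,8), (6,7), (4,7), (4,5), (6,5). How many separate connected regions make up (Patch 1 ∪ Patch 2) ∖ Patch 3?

(Patch 1 ∪ Patch 2) ∖ Patch 3 splits into 2 disjoint pieces (area 37.1, area 0.4).

2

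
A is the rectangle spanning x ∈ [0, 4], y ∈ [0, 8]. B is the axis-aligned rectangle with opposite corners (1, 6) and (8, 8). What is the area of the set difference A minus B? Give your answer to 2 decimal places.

26.00

|A∩B|: x∈[1,4], y∈[6,8] → 3·2 = 6.
|A| = 32.
|A ∖ B| = |A| − |A∩B| = 32 − 6 = 26.00.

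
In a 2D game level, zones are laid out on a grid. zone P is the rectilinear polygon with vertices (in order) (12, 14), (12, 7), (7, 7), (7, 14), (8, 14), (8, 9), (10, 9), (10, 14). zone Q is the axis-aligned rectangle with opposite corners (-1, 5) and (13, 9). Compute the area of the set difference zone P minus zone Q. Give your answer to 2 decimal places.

|zone P| = 25, |zone P∩zone Q| = 10.
|zone P ∖ zone Q| = |zone P| − |zone P∩zone Q| = 25 − 10 = 15.00.

15.00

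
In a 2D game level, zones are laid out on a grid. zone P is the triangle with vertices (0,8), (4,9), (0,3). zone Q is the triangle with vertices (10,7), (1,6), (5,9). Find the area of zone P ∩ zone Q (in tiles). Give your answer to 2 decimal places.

The intersection is the polygon with vertices (2.08,6.12), (1,6), (3,7.5).
By the shoelace formula its area is 0.69.

0.69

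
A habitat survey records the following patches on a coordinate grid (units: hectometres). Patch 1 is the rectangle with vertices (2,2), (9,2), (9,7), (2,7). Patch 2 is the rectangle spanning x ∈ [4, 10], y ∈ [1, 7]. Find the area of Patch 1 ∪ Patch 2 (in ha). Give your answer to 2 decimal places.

46.00

By inclusion–exclusion:
Individual areas: |Patch 1| = 35, |Patch 2| = 36.
|Patch 1∩Patch 2|: x∈[4,9], y∈[2,7] → 5·5 = 25.
|Patch 1 ∪ Patch 2| = 71 − 25 = 46.00.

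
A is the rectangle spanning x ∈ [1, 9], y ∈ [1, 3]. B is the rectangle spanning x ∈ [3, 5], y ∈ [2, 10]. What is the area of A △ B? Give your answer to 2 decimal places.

|A∩B|: x∈[3,5], y∈[2,3] → 2·1 = 2.
|A △ B| = |A| + |B| − 2·|A∩B| = 16 + 16 − 4 = 28.00.

28.00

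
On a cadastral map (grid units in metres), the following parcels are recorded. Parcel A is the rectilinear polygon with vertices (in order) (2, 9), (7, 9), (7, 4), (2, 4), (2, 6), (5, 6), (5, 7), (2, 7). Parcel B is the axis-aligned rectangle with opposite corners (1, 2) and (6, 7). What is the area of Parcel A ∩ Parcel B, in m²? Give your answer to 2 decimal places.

9.00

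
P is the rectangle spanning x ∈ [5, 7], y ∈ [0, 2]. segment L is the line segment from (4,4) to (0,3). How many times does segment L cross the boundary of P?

The segment lies entirely outside P and never meets its boundary.

0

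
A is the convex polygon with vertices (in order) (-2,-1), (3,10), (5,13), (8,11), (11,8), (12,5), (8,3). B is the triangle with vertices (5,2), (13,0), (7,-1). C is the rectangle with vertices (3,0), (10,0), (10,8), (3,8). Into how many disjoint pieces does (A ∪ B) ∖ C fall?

2

(A ∪ B) ∖ C splits into 2 disjoint pieces (area 51.5, area 4.4583).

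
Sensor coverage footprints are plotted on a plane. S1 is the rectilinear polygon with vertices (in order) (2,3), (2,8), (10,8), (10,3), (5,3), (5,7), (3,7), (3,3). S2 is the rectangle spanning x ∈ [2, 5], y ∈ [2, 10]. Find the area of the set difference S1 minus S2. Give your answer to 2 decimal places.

|S1| = 32, |S1∩S2| = 7.
|S1 ∖ S2| = |S1| − |S1∩S2| = 32 − 7 = 25.00.

25.00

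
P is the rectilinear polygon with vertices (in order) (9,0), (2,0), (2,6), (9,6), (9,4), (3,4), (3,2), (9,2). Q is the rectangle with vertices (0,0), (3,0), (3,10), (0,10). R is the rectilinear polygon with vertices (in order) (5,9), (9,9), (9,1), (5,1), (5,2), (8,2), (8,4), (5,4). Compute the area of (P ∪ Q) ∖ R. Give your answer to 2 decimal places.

|P ∪ Q| = 54.
|(P ∪ Q) ∩ R| = 12.
|(P ∪ Q) ∖ R| = 54 − 12 = 42.00.

42.00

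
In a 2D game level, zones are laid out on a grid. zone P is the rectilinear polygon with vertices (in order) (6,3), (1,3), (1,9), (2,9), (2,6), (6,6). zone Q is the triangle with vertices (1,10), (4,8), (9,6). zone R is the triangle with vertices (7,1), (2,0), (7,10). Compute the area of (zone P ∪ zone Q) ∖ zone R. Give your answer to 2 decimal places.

|zone P ∪ zone Q| = 20.
|(zone P ∪ zone Q) ∩ zone R| = 5.5833.
|(zone P ∪ zone Q) ∖ zone R| = 20 − 5.5833 = 14.42.

14.42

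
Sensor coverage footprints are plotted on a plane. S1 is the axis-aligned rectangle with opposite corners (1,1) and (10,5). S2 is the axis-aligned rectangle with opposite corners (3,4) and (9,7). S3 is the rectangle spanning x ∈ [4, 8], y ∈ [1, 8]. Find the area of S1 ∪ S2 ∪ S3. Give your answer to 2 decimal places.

52.00

By inclusion–exclusion:
Individual areas: |S1| = 36, |S2| = 18, |S3| = 28.
|S1∩S2|: x∈[3,9], y∈[4,5] → 6·1 = 6.
|S1∩S3|: x∈[4,8], y∈[1,5] → 4·4 = 16.
|S2∩S3|: x∈[4,8], y∈[4,7] → 4·3 = 12.
|S1∩S2∩S3| = 4.
|S1 ∪ S2 ∪ S3| = 82 − 34 + 4 = 52.00.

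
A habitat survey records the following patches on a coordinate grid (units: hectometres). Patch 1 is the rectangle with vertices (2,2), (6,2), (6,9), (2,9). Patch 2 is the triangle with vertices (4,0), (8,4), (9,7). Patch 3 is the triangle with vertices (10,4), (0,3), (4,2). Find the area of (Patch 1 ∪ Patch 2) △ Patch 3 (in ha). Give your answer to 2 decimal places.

|Patch 1 ∪ Patch 2| = 31.7714.
|(Patch 1 ∪ Patch 2) ∩ Patch 3| = 5.2761.
|(Patch 1 ∪ Patch 2) △ Patch 3| = 31.7714 + 7 − 10.5521 = 28.22.

28.22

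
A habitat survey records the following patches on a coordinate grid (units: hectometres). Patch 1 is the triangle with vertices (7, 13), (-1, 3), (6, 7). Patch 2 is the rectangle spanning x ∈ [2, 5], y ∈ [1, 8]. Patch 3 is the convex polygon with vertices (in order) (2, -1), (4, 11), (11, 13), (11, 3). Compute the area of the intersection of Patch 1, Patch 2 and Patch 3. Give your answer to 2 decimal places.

3.54

The intersection is the polygon with vertices (5,8), (5,6.429), (3.053,5.316), (3.5,8).
By the shoelace formula its area is 3.54.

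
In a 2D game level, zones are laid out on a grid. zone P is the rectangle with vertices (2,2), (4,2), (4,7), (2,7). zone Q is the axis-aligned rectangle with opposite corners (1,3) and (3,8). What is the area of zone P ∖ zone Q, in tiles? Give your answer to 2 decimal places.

6.00

|zone P∩zone Q|: x∈[2,3], y∈[3,7] → 1·4 = 4.
|zone P| = 10.
|zone P ∖ zone Q| = |zone P| − |zone P∩zone Q| = 10 − 4 = 6.00.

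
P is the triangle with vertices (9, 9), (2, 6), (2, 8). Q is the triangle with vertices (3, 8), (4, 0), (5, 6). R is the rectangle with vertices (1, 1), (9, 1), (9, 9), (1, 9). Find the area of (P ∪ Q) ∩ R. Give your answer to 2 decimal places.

The region (P ∪ Q) ∩ R is the polygon with vertices (5,6), (4.167,1), (3.875,1), (3.186,6.508), (2,6), (2,8), (9,9), (4.1,6.9).
By the shoelace formula its area is 13.14.

13.14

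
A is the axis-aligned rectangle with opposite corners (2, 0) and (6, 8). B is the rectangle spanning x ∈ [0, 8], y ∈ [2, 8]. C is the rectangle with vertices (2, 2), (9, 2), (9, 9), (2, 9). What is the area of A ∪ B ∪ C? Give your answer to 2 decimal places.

69.00

By inclusion–exclusion:
Individual areas: |A| = 32, |B| = 48, |C| = 49.
|A∩B|: x∈[2,6], y∈[2,8] → 4·6 = 24.
|A∩C|: x∈[2,6], y∈[2,8] → 4·6 = 24.
|B∩C|: x∈[2,8], y∈[2,8] → 6·6 = 36.
|A∩B∩C| = 24.
|A ∪ B ∪ C| = 129 − 84 + 24 = 69.00.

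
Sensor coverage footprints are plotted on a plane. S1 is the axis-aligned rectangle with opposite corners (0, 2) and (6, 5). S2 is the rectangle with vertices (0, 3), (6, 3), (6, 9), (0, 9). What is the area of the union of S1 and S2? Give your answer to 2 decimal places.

42.00

By inclusion–exclusion:
Individual areas: |S1| = 18, |S2| = 36.
|S1∩S2|: x∈[0,6], y∈[3,5] → 6·2 = 12.
|S1 ∪ S2| = 54 − 12 = 42.00.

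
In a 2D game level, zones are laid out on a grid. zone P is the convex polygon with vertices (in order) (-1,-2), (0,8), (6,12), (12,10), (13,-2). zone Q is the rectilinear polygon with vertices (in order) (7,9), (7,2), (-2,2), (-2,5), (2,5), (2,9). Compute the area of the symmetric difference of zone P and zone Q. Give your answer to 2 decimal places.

|zone P| = 161, |zone Q| = 47, |zone P∩zone Q| = 42.35.
|zone P △ zone Q| = |zone P| + |zone Q| − 2·|zone P∩zone Q| = 161 + 47 − 84.7 = 123.30.

123.30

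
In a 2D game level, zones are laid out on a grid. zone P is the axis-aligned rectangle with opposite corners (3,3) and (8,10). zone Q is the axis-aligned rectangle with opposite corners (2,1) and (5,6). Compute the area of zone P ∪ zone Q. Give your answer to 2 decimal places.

By inclusion–exclusion:
Individual areas: |zone P| = 35, |zone Q| = 15.
|zone P∩zone Q|: x∈[3,5], y∈[3,6] → 2·3 = 6.
|zone P ∪ zone Q| = 50 − 6 = 44.00.

44.00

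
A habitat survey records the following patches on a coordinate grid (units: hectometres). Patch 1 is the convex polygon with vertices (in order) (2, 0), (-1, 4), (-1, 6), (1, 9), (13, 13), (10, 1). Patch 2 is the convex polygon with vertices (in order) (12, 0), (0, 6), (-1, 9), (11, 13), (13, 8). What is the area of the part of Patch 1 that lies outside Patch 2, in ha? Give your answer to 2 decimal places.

33.99

|Patch 1| = 116, |Patch 1∩Patch 2| = 82.0113.
|Patch 1 ∖ Patch 2| = |Patch 1| − |Patch 1∩Patch 2| = 116 − 82.0113 = 33.99.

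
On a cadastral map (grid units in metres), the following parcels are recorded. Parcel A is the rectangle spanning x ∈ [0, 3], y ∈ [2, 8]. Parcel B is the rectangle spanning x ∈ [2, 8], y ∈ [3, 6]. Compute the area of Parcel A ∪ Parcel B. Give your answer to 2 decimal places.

By inclusion–exclusion:
Individual areas: |Parcel A| = 18, |Parcel B| = 18.
|Parcel A∩Parcel B|: x∈[2,3], y∈[3,6] → 1·3 = 3.
|Parcel A ∪ Parcel B| = 36 − 3 = 33.00.

33.00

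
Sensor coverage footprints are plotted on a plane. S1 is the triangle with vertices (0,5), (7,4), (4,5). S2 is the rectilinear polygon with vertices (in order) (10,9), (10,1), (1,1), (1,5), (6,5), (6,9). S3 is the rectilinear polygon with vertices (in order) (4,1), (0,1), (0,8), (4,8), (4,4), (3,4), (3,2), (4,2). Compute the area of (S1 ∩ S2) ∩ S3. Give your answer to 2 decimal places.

The region (S1 ∩ S2) ∩ S3 is the polygon with vertices (1,4.857), (1,5), (4,5), (4,4.429).
By the shoelace formula its area is 1.07.

1.07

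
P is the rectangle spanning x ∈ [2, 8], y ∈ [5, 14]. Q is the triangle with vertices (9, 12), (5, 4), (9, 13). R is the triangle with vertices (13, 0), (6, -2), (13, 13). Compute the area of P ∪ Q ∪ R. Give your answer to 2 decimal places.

By inclusion–exclusion:
Individual areas: |P| = 54, |Q| = 2, |R| = 45.5.
|P∩Q| = 1.0972.
|P∩R| = 0.
|Q∩R| = 0.
|P∩Q∩R| = 0.
|P ∪ Q ∪ R| = 101.5 − 1.0972 + 0 = 100.40.

100.40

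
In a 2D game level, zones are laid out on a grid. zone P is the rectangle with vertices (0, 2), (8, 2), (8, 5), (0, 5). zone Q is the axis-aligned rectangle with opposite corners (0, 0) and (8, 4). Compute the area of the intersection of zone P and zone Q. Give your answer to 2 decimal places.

|zone P∩zone Q|: x∈[0,8], y∈[2,4] → 8·2 = 16.

16.00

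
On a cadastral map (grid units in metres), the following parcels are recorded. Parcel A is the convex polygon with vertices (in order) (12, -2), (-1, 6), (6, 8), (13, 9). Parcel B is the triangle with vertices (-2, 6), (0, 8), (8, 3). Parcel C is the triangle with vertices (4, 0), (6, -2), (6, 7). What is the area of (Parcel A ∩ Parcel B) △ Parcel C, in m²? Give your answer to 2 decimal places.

17.03

|Parcel A ∩ Parcel B| = 9.2367.
|(Parcel A ∩ Parcel B) ∩ Parcel C| = 0.6044.
|(Parcel A ∩ Parcel B) △ Parcel C| = 9.2367 + 9 − 1.2088 = 17.03.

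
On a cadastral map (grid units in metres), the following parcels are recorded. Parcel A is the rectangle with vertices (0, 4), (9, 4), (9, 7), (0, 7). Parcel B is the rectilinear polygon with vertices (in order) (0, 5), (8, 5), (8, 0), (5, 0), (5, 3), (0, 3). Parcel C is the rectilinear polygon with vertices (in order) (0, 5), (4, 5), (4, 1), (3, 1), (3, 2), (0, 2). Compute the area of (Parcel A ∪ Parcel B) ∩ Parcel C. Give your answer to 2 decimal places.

The region (Parcel A ∪ Parcel B) ∩ Parcel C is the polygon with vertices (0,3), (0,4), (0,5), (4,5), (4,3).
By the shoelace formula its area is 8.00.

8.00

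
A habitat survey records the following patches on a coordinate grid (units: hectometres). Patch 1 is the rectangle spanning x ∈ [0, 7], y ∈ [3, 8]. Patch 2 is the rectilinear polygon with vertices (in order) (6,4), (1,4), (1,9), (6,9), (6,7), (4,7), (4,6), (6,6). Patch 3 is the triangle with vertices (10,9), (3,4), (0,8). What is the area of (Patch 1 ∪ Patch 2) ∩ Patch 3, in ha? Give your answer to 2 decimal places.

18.04

The region (Patch 1 ∪ Patch 2) ∩ Patch 3 is the polygon with vertices (7,6.857), (3,4), (0,8), (1,8), (1,8.1), (6,8.6), (6,8), (7,8).
By the shoelace formula its area is 18.04.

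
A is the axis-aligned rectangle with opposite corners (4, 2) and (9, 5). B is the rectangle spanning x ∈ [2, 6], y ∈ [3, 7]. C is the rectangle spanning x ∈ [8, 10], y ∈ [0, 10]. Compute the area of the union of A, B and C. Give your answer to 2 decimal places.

44.00

By inclusion–exclusion:
Individual areas: |A| = 15, |B| = 16, |C| = 20.
|A∩B|: x∈[4,6], y∈[3,5] → 2·2 = 4.
|A∩C|: x∈[8,9], y∈[2,5] → 1·3 = 3.
|B∩C| = 0 (no overlap).
|A∩B∩C| = 0.
|A ∪ B ∪ C| = 51 − 7 + 0 = 44.00.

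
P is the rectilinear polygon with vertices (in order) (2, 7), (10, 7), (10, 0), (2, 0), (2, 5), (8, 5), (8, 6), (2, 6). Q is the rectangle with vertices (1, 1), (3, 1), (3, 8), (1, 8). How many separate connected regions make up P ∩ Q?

2

P ∩ Q splits into 2 disjoint pieces (area 1, area 4).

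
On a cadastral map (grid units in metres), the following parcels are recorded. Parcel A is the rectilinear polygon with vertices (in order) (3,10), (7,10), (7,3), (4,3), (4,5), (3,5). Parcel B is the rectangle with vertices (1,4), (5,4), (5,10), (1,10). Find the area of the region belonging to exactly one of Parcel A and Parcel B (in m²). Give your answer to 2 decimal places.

28.00

|Parcel A| = 26, |Parcel B| = 24, |Parcel A∩Parcel B| = 11.
|Parcel A △ Parcel B| = |Parcel A| + |Parcel B| − 2·|Parcel A∩Parcel B| = 26 + 24 − 22 = 28.00.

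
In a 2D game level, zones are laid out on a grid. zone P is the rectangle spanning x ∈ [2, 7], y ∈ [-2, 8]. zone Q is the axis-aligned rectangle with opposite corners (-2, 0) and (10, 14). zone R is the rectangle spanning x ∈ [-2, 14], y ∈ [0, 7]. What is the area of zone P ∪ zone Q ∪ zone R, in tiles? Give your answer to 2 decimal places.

206.00

By inclusion–exclusion:
Individual areas: |zone P| = 50, |zone Q| = 168, |zone R| = 112.
|zone P∩zone Q|: x∈[2,7], y∈[0,8] → 5·8 = 40.
|zone P∩zone R|: x∈[2,7], y∈[0,7] → 5·7 = 35.
|zone Q∩zone R|: x∈[-2,10], y∈[0,7] → 12·7 = 84.
|zone P∩zone Q∩zone R| = 35.
|zone P ∪ zone Q ∪ zone R| = 330 − 159 + 35 = 206.00.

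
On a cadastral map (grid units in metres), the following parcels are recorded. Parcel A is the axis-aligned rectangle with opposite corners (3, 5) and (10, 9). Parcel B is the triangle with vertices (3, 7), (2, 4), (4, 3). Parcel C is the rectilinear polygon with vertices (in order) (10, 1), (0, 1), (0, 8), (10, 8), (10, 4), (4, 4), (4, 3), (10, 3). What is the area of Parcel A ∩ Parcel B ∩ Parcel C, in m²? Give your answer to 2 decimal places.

0.50

The intersection is the polygon with vertices (3,7), (3.5,5), (3,5).
By the shoelace formula its area is 0.50.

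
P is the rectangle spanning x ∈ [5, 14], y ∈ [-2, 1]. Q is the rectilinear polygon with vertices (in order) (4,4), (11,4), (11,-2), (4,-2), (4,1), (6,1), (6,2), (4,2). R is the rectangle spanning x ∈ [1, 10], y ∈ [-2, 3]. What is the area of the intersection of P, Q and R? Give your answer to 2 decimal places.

15.00

The intersection is the polygon with vertices (5,-2), (5,1), (6,1), (10,1), (10,-2).
By the shoelace formula its area is 15.00.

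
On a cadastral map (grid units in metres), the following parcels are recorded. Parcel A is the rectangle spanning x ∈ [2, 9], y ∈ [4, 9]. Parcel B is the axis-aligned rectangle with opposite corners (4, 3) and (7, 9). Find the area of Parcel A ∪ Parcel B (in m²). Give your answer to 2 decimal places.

38.00

By inclusion–exclusion:
Individual areas: |Parcel A| = 35, |Parcel B| = 18.
|Parcel A∩Parcel B|: x∈[4,7], y∈[4,9] → 3·5 = 15.
|Parcel A ∪ Parcel B| = 53 − 15 = 38.00.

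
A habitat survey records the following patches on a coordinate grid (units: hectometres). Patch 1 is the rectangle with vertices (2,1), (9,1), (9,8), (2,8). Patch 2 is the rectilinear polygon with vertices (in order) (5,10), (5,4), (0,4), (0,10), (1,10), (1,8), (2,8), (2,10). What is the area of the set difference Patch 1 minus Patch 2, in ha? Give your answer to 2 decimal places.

37.00

|Patch 1| = 49, |Patch 1∩Patch 2| = 12.
|Patch 1 ∖ Patch 2| = |Patch 1| − |Patch 1∩Patch 2| = 49 − 12 = 37.00.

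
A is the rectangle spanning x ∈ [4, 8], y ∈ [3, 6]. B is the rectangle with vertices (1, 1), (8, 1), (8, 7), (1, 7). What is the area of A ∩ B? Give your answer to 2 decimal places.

|A∩B|: x∈[4,8], y∈[3,6] → 4·3 = 12.

12.00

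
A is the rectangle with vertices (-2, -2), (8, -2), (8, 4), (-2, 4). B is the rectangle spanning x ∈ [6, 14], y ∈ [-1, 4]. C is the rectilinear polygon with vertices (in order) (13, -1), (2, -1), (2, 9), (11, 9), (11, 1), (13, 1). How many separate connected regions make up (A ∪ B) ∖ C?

2

(A ∪ B) ∖ C splits into 2 disjoint pieces (area 30, area 11).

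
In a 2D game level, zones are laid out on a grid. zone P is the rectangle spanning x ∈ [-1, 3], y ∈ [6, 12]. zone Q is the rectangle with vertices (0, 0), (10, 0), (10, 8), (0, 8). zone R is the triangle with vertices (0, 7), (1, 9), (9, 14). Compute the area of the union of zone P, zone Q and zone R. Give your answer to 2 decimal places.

By inclusion–exclusion:
Individual areas: |zone P| = 24, |zone Q| = 80, |zone R| = 5.5.
|zone P∩zone Q|: x∈[0,3], y∈[6,8] → 3·2 = 6.
|zone P∩zone R| = 2.75.
|zone Q∩zone R| = 0.3929.
|zone P∩zone Q∩zone R| = 0.3929.
|zone P ∪ zone Q ∪ zone R| = 109.5 − 9.1429 + 0.3929 = 100.75.

100.75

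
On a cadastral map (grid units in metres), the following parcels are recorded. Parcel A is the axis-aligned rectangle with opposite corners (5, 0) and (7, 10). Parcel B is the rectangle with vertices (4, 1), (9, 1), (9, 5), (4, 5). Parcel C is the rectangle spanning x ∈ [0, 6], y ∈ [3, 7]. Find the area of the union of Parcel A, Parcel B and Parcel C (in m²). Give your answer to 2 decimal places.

50.00

By inclusion–exclusion:
Individual areas: |Parcel A| = 20, |Parcel B| = 20, |Parcel C| = 24.
|Parcel A∩Parcel B|: x∈[5,7], y∈[1,5] → 2·4 = 8.
|Parcel A∩Parcel C|: x∈[5,6], y∈[3,7] → 1·4 = 4.
|Parcel B∩Parcel C|: x∈[4,6], y∈[3,5] → 2·2 = 4.
|Parcel A∩Parcel B∩Parcel C| = 2.
|Parcel A ∪ Parcel B ∪ Parcel C| = 64 − 16 + 2 = 50.00.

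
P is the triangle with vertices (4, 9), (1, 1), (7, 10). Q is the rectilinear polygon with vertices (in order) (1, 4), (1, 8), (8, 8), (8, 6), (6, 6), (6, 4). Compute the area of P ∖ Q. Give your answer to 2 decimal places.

4.67

|P| = 10.5, |P∩Q| = 5.8333.
|P ∖ Q| = |P| − |P∩Q| = 10.5 − 5.8333 = 4.67.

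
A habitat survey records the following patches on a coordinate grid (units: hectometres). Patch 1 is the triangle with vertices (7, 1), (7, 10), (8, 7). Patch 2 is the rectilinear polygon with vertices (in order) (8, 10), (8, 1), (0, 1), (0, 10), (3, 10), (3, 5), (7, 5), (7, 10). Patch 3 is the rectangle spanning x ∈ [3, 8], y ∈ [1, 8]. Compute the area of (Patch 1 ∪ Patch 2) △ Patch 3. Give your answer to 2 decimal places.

41.00

|Patch 1 ∪ Patch 2| = 52.
|(Patch 1 ∪ Patch 2) ∩ Patch 3| = 23.
|(Patch 1 ∪ Patch 2) △ Patch 3| = 52 + 35 − 46 = 41.00.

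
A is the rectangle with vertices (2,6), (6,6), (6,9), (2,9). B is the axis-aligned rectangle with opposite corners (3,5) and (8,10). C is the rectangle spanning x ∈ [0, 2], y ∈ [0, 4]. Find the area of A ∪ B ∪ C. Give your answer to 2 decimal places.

36.00

By inclusion–exclusion:
Individual areas: |A| = 12, |B| = 25, |C| = 8.
|A∩B|: x∈[3,6], y∈[6,9] → 3·3 = 9.
|A∩C| = 0 (no overlap).
|B∩C| = 0 (no overlap).
|A∩B∩C| = 0.
|A ∪ B ∪ C| = 45 − 9 + 0 = 36.00.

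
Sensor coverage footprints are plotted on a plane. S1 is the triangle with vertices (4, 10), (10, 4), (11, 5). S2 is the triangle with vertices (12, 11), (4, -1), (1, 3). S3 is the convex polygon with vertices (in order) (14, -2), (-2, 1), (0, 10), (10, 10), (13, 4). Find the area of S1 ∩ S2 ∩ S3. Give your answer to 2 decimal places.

The intersection is the polygon with vertices (7.342,7.613), (8.968,6.452), (8.4,5.6), (6.79,7.21).
By the shoelace formula its area is 1.79.

1.79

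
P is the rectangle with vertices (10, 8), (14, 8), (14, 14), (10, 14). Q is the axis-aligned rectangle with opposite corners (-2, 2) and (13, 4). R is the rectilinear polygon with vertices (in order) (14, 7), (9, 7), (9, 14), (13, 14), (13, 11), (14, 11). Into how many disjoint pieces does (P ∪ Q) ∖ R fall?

2

(P ∪ Q) ∖ R splits into 2 disjoint pieces (area 3, area 30).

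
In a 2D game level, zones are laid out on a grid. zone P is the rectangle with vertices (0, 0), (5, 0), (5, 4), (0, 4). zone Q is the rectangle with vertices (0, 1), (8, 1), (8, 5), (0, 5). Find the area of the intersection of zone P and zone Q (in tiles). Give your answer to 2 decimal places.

|zone P∩zone Q|: x∈[0,5], y∈[1,4] → 5·3 = 15.

15.00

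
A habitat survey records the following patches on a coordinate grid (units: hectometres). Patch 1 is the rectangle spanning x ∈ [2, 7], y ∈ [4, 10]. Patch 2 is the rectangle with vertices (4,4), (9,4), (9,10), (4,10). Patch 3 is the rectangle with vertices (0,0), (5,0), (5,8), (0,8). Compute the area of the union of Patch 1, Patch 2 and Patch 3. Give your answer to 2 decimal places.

By inclusion–exclusion:
Individual areas: |Patch 1| = 30, |Patch 2| = 30, |Patch 3| = 40.
|Patch 1∩Patch 2|: x∈[4,7], y∈[4,10] → 3·6 = 18.
|Patch 1∩Patch 3|: x∈[2,5], y∈[4,8] → 3·4 = 12.
|Patch 2∩Patch 3|: x∈[4,5], y∈[4,8] → 1·4 = 4.
|Patch 1∩Patch 2∩Patch 3| = 4.
|Patch 1 ∪ Patch 2 ∪ Patch 3| = 100 − 34 + 4 = 70.00.

70.00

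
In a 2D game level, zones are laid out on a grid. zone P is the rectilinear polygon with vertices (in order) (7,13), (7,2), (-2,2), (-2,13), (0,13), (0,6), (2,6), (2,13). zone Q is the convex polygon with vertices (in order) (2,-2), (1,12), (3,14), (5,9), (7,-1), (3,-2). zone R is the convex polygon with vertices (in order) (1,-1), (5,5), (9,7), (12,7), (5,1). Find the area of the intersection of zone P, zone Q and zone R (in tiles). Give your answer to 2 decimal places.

6.43

The intersection is the polygon with vertices (6.366,2.171), (6.167,2), (3,2), (5,5), (5.727,5.364).
By the shoelace formula its area is 6.43.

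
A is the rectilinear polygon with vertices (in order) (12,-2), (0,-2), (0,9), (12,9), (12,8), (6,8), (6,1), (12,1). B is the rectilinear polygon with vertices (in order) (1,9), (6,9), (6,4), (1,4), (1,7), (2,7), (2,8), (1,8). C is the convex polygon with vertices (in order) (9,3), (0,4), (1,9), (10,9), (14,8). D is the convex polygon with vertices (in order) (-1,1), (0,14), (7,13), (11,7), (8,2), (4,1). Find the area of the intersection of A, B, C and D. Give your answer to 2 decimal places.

24.00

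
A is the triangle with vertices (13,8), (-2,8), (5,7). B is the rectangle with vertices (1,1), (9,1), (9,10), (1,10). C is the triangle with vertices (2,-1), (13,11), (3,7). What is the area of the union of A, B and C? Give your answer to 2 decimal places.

By inclusion–exclusion:
Individual areas: |A| = 7.5, |B| = 72, |C| = 38.
|A∩B| = 5.8571.
|A∩C| = 4.0057.
|B∩C| = 30.8894.
|A∩B∩C| = 3.5395.
|A ∪ B ∪ C| = 117.5 − 40.7522 + 3.5395 = 80.29.

80.29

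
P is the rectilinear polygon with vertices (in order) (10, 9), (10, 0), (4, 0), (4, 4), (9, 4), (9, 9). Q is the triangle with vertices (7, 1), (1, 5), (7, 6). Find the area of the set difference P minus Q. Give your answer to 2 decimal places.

23.00

|P| = 29, |P∩Q| = 6.
|P ∖ Q| = |P| − |P∩Q| = 29 − 6 = 23.00.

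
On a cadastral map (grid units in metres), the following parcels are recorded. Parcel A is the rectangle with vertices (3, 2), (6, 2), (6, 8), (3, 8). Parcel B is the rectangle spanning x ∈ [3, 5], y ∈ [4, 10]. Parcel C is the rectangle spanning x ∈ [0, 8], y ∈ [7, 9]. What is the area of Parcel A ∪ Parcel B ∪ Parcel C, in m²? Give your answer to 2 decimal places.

33.00

By inclusion–exclusion:
Individual areas: |Parcel A| = 18, |Parcel B| = 12, |Parcel C| = 16.
|Parcel A∩Parcel B|: x∈[3,5], y∈[4,8] → 2·4 = 8.
|Parcel A∩Parcel C|: x∈[3,6], y∈[7,8] → 3·1 = 3.
|Parcel B∩Parcel C|: x∈[3,5], y∈[7,9] → 2·2 = 4.
|Parcel A∩Parcel B∩Parcel C| = 2.
|Parcel A ∪ Parcel B ∪ Parcel C| = 46 − 15 + 2 = 33.00.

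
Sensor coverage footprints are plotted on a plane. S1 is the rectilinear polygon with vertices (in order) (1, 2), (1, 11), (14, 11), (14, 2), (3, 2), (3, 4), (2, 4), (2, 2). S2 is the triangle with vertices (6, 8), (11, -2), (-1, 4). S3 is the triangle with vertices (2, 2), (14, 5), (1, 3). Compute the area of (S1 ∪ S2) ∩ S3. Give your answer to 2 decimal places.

7.33

The region (S1 ∪ S2) ∩ S3 is the polygon with vertices (2,2.5), (2,2), (1,3), (14,5), (2.667,2.167).
By the shoelace formula its area is 7.33.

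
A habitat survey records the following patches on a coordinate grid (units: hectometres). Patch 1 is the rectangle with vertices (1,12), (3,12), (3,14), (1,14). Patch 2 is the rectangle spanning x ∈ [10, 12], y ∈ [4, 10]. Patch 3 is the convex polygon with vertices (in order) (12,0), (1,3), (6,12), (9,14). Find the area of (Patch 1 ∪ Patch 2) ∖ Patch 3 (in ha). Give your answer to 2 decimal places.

|Patch 1 ∪ Patch 2| = 16.
|(Patch 1 ∪ Patch 2) ∩ Patch 3| = 3.0476.
|(Patch 1 ∪ Patch 2) ∖ Patch 3| = 16 − 3.0476 = 12.95.

12.95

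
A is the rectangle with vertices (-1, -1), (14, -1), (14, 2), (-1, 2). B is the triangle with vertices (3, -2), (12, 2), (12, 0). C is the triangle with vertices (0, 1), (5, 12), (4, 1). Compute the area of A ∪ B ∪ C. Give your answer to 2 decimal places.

By inclusion–exclusion:
Individual areas: |A| = 45, |B| = 9, |C| = 22.
|A∩B| = 7.875.
|A∩C| = 3.8182.
|B∩C| = 0.
|A∩B∩C| = 0.
|A ∪ B ∪ C| = 76 − 11.6932 + 0 = 64.31.

64.31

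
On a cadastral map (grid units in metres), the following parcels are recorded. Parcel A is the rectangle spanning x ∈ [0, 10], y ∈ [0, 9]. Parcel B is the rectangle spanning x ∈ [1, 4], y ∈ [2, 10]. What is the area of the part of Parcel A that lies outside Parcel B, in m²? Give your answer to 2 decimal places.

69.00

|Parcel A∩Parcel B|: x∈[1,4], y∈[2,9] → 3·7 = 21.
|Parcel A| = 90.
|Parcel A ∖ Parcel B| = |Parcel A| − |Parcel A∩Parcel B| = 90 − 21 = 69.00.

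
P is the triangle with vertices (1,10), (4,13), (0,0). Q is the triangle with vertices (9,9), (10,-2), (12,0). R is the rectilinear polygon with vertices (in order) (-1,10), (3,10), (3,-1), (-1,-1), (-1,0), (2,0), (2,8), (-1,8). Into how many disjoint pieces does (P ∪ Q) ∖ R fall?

(P ∪ Q) ∖ R splits into 3 disjoint pieces (area 3.125, area 6.3, area 12).

3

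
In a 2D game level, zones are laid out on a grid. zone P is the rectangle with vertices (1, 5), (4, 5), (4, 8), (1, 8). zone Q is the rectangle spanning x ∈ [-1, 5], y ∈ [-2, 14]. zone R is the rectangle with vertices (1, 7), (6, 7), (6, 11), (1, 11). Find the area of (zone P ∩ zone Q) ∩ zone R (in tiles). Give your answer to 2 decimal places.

The region (zone P ∩ zone Q) ∩ zone R is the polygon with vertices (1,8), (4,8), (4,7), (1,7).
By the shoelace formula its area is 3.00.

3.00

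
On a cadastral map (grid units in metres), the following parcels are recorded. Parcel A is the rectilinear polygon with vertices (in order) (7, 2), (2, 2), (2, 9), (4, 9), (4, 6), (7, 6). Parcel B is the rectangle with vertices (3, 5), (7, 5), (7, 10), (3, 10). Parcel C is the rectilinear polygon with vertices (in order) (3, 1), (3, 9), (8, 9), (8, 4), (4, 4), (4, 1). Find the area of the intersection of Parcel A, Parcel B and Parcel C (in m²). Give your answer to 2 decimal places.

The intersection is the polygon with vertices (4,6), (7,6), (7,5), (3,5), (3,9), (4,9).
By the shoelace formula its area is 7.00.

7.00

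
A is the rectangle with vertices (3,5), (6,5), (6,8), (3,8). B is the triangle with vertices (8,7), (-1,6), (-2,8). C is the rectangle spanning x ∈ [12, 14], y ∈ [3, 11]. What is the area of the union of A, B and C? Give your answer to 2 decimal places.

By inclusion–exclusion:
Individual areas: |A| = 9, |B| = 9.5, |C| = 16.
|A∩B| = 2.2167.
|A∩C| = 0 (no overlap).
|B∩C| = 0.
|A∩B∩C| = 0.
|A ∪ B ∪ C| = 34.5 − 2.2167 + 0 = 32.28.

32.28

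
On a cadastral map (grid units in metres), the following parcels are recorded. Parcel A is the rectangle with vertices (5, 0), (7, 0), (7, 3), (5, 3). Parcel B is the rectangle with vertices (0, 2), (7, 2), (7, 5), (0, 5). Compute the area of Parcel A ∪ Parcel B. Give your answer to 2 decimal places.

25.00

By inclusion–exclusion:
Individual areas: |Parcel A| = 6, |Parcel B| = 21.
|Parcel A∩Parcel B|: x∈[5,7], y∈[2,3] → 2·1 = 2.
|Parcel A ∪ Parcel B| = 27 − 2 = 25.00.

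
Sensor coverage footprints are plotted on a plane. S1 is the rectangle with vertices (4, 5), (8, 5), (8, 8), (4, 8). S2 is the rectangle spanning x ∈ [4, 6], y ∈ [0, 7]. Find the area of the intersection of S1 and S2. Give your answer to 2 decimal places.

|S1∩S2|: x∈[4,6], y∈[5,7] → 2·2 = 4.

4.00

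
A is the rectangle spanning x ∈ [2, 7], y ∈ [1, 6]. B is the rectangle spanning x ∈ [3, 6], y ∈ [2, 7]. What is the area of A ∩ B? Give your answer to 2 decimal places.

12.00

|A∩B|: x∈[3,6], y∈[2,6] → 3·4 = 12.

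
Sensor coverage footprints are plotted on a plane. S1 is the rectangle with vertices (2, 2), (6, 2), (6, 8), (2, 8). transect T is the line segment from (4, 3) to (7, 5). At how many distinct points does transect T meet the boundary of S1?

The segment meets the boundary at (6,4.333).

1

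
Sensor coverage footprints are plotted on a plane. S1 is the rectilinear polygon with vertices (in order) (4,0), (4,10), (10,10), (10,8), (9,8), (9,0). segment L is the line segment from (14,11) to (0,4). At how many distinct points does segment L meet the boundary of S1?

2

The segment meets the boundary at (4,6), (10,9).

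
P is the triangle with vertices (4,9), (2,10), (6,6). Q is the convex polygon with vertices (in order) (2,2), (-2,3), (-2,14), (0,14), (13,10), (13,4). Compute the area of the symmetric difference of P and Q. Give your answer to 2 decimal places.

139.00

|P| = 2, |Q| = 141, |P∩Q| = 2.
|P △ Q| = |P| + |Q| − 2·|P∩Q| = 2 + 141 − 4 = 139.00.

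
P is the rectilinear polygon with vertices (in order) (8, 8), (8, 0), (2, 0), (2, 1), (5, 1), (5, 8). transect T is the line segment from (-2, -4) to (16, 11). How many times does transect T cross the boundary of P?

4

The segment meets the boundary at (8,4.333), (5,1.833), (4,1), (2.8,0).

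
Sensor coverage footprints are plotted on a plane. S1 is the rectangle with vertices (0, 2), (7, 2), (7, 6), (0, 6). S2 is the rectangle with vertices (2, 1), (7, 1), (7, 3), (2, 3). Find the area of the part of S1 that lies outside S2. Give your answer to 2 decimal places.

23.00

|S1∩S2|: x∈[2,7], y∈[2,3] → 5·1 = 5.
|S1| = 28.
|S1 ∖ S2| = |S1| − |S1∩S2| = 28 − 5 = 23.00.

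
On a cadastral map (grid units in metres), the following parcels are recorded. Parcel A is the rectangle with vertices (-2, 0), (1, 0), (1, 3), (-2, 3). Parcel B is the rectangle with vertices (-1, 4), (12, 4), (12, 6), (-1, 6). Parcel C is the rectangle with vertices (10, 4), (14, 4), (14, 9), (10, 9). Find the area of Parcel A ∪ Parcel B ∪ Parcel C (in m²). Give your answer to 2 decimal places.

51.00

By inclusion–exclusion:
Individual areas: |Parcel A| = 9, |Parcel B| = 26, |Parcel C| = 20.
|Parcel A∩Parcel B| = 0 (no overlap).
|Parcel A∩Parcel C| = 0 (no overlap).
|Parcel B∩Parcel C|: x∈[10,12], y∈[4,6] → 2·2 = 4.
|Parcel A∩Parcel B∩Parcel C| = 0.
|Parcel A ∪ Parcel B ∪ Parcel C| = 55 − 4 + 0 = 51.00.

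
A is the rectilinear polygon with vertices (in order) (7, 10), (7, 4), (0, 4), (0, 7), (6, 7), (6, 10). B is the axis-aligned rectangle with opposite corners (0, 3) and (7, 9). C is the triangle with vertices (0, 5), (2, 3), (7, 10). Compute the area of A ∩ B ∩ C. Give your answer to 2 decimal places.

8.11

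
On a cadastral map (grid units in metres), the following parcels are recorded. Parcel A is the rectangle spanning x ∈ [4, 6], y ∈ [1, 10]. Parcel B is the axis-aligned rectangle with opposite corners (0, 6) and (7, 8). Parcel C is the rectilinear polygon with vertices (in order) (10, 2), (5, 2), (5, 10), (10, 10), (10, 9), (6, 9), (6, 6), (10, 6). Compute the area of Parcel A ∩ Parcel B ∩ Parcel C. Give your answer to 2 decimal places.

2.00

The intersection is the polygon with vertices (5,6), (5,8), (6,8), (6,6).
By the shoelace formula its area is 2.00.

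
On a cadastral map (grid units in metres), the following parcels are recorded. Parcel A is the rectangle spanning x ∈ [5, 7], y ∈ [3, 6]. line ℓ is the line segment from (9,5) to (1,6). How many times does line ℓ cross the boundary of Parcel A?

2

The segment meets the boundary at (7,5.25), (5,5.5).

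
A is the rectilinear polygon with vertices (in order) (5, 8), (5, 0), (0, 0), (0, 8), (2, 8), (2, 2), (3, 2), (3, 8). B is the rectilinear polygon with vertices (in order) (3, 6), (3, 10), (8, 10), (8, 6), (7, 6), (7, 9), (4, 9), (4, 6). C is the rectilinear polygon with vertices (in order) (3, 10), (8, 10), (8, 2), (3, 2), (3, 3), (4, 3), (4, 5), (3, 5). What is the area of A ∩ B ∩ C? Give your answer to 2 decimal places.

2.00

The intersection is the polygon with vertices (4,8), (4,6), (3,6), (3,8).
By the shoelace formula its area is 2.00.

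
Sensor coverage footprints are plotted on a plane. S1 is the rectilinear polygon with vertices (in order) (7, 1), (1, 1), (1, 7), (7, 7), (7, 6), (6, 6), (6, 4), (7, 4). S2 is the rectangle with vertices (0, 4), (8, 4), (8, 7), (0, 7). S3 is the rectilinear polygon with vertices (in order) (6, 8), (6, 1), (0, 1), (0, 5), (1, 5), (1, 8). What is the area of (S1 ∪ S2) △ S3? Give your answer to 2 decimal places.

19.00

|S1 ∪ S2| = 42.
|(S1 ∪ S2) ∩ S3| = 31.
|(S1 ∪ S2) △ S3| = 42 + 39 − 62 = 19.00.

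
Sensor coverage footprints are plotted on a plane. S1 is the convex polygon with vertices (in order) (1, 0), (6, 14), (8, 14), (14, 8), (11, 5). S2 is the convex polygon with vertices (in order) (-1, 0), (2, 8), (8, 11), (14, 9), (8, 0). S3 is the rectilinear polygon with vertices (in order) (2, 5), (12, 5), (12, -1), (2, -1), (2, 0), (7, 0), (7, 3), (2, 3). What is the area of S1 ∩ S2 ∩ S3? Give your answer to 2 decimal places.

The intersection is the polygon with vertices (7,3), (2.071,3), (2.786,5), (11,5).
By the shoelace formula its area is 13.14.

13.14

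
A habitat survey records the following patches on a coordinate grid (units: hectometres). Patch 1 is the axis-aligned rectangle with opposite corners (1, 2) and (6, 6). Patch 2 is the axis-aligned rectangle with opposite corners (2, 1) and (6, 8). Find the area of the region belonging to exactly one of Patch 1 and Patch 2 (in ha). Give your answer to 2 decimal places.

16.00

|Patch 1∩Patch 2|: x∈[2,6], y∈[2,6] → 4·4 = 16.
|Patch 1 △ Patch 2| = |Patch 1| + |Patch 2| − 2·|Patch 1∩Patch 2| = 20 + 28 − 32 = 16.00.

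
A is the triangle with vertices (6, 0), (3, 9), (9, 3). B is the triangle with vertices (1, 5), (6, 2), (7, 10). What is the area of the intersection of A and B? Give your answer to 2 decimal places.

8.28

The intersection is the polygon with vertices (3.609,7.174), (4.273,7.727), (6.444,5.556), (6,2), (5.167,2.5).
By the shoelace formula its area is 8.28.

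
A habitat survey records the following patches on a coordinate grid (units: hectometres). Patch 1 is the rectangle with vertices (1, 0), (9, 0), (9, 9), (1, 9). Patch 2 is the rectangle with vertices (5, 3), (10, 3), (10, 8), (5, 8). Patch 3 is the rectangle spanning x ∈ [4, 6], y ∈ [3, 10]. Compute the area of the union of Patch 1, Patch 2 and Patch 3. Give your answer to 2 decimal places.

By inclusion–exclusion:
Individual areas: |Patch 1| = 72, |Patch 2| = 25, |Patch 3| = 14.
|Patch 1∩Patch 2|: x∈[5,9], y∈[3,8] → 4·5 = 20.
|Patch 1∩Patch 3|: x∈[4,6], y∈[3,9] → 2·6 = 12.
|Patch 2∩Patch 3|: x∈[5,6], y∈[3,8] → 1·5 = 5.
|Patch 1∩Patch 2∩Patch 3| = 5.
|Patch 1 ∪ Patch 2 ∪ Patch 3| = 111 − 37 + 5 = 79.00.

79.00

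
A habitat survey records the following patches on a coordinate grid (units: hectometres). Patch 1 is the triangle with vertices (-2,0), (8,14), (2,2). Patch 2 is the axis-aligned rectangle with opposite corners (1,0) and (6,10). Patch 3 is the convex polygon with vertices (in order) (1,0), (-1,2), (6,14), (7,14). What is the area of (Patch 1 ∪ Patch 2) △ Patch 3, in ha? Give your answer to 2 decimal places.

45.18

|Patch 1 ∪ Patch 2| = 55.7643.
|(Patch 1 ∪ Patch 2) ∩ Patch 3| = 18.294.
|(Patch 1 ∪ Patch 2) △ Patch 3| = 55.7643 + 26 − 36.5881 = 45.18.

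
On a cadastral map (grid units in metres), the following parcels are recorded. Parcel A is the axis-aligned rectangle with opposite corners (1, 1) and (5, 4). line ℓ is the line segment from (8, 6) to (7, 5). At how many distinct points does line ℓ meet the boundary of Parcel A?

The segment lies entirely outside Parcel A and never meets its boundary.

0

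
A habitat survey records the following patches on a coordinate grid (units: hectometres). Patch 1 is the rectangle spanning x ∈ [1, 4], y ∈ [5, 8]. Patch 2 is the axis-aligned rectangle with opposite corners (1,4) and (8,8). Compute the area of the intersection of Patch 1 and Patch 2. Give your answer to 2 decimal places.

|Patch 1∩Patch 2|: x∈[1,4], y∈[5,8] → 3·3 = 9.

9.00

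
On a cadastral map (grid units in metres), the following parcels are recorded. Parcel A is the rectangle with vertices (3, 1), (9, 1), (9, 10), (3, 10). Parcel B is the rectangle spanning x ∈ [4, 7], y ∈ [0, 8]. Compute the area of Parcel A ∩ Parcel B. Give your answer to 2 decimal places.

21.00

|Parcel A∩Parcel B|: x∈[4,7], y∈[1,8] → 3·7 = 21.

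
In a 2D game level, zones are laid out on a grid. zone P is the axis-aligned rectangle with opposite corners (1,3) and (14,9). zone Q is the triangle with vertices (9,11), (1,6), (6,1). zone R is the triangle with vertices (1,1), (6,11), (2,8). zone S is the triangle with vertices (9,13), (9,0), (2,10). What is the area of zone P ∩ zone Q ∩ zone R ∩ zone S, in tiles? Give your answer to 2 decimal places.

0.41

The intersection is the polygon with vertices (4.636,8.273), (4.042,7.083), (3.643,7.652).
By the shoelace formula its area is 0.41.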